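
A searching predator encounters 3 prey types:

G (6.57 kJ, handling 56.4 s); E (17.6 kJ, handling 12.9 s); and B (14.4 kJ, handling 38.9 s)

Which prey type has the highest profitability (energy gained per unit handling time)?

In descending order of E/h:
E: 17.6/12.9 = 1.36 kJ/s
B: 14.4/38.9 = 0.37 kJ/s
G: 6.57/56.4 = 0.116 kJ/s

E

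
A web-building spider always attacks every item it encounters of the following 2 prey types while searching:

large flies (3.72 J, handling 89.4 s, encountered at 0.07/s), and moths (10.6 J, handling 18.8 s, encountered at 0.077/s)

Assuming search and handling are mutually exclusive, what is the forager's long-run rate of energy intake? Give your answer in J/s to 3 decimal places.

0.124 J/s

R = (0.07×3.72 + 0.077×10.6) / (1 + 0.07×89.4 + 0.077×18.8) = 1.077/8.706 = 0.1237 J/s.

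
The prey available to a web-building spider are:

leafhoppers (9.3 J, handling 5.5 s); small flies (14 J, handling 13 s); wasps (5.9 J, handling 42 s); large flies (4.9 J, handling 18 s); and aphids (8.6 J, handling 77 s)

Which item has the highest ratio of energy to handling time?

In descending order of E/h:
leafhoppers: 9.3/5.5 = 1.69 J/s
small flies: 14/13 = 1.08 J/s
large flies: 4.9/18 = 0.272 J/s
wasps: 5.9/42 = 0.14 J/s
aphids: 8.6/77 = 0.112 J/s

leafhoppers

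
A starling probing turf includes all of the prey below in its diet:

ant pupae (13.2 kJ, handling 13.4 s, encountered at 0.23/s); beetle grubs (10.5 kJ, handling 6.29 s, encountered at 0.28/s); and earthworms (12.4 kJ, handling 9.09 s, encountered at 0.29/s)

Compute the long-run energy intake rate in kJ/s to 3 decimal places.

R = (0.23×13.2 + 0.28×10.5 + 0.29×12.4) / (1 + 0.23×13.4 + 0.28×6.29 + 0.29×9.09) = 9.572/8.479 = 1.129 kJ/s.

1.129 kJ/s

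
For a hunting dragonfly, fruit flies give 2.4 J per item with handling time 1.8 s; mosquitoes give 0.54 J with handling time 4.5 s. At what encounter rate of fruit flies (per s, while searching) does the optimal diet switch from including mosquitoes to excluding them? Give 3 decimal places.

Drop mosquitoes once their profitability E₂/h₂ falls below the rate achievable on fruit flies alone: E₂/h₂ = λE₁/(1 + λh₁).
Solve for λ: λE₁h₂ = E₂(1 + λh₁) → λ(E₁h₂ − E₂h₁) = E₂ → λ = E₂/(E₁h₂ − E₂h₁).
λ = 0.54/(2.4×4.5 − 0.54×1.8) = 0.54/9.828 = 0.05495 per s.

0.055 per s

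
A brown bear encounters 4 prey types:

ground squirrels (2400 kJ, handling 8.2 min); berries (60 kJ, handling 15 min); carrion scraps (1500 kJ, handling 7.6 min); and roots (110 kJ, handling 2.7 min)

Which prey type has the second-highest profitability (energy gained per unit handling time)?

In descending order of E/h:
ground squirrels: 2400/8.2 = 293 kJ/min
carrion scraps: 1500/7.6 = 197 kJ/min
roots: 110/2.7 = 40.7 kJ/min
berries: 60/15 = 4 kJ/min

carrion scraps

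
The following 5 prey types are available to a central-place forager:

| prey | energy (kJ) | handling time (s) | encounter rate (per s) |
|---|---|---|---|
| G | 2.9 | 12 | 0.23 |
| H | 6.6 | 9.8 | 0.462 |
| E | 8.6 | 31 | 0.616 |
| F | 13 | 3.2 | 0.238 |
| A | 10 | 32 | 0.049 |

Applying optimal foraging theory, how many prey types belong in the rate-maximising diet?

Profitabilities (E/h, kJ/s): F 4.06, H 0.673, A 0.312, E 0.277, G 0.242. Add prey in this order while the next type's profitability exceeds the intake rate on those already taken.
Rate on top 1: 1.756. H: 0.673 < 1.756 → exclude; stop.
Optimal diet: F — 1 of 5 types.

1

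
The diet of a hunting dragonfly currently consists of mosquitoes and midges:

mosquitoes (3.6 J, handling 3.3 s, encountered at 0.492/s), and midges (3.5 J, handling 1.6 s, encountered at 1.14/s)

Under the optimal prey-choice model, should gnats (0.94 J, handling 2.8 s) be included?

No

On mosquitoes and midges alone, R = ΣλE/(1+Σλh) = 5.761/4.448 = 1.295 J/s.
Profitability of gnats: 0.94/2.8 = 0.3357 J/s.
0.3357 < 1.295, so adding gnats would lower the average — exclude it.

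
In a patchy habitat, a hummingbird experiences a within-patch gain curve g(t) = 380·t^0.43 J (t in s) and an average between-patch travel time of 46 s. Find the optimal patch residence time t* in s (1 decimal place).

34.7 s

Maximise g(t)/(T+t): set derivative to zero → g'(t)(T+t) = g(t).
g'(t) = 0.43·380·t^-0.57. Setting 0.43·380·t^-0.57 = 380·t^0.43/(46+t) gives 0.43(46+t) = t, so 0.57·t = 0.43×46.
t* = 0.43×46/0.57 = 34.7 s.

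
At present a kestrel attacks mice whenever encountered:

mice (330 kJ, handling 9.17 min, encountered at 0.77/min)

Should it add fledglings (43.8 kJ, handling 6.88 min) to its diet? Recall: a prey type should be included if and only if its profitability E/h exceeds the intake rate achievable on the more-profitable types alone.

Current rate: (0.77×330)/(1 + 0.77×9.17) = 31.52 kJ/min.
fledglings: E/h = 43.8/6.88 = 6.366 kJ/min.
6.366 < 31.52, so adding fledglings would lower the average — exclude it.

No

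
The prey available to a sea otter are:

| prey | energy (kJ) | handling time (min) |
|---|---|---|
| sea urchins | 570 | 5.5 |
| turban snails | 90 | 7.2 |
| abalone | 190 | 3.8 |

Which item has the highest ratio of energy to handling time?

sea urchins

In descending order of E/h:
sea urchins: 570/5.5 = 104 kJ/min
abalone: 190/3.8 = 50 kJ/min
turban snails: 90/7.2 = 12.5 kJ/min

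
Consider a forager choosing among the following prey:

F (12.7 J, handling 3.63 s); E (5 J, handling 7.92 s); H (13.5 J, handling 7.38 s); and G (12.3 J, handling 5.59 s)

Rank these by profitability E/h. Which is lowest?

E

Profitability E/h (J/s): F = 12.7/3.63 = 3.5, E = 5/7.92 = 0.631, H = 13.5/7.38 = 1.83, G = 12.3/5.59 = 2.2.
Ranked: F > G > H > E.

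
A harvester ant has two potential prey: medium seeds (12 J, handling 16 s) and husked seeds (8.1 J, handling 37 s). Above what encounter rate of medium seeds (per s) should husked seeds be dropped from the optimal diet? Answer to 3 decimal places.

0.026 per s

At the threshold, the rate on medium seeds alone equals the profitability of husked seeds: λ·12/(1 + λ·16) = 8.1/37 = 0.2189.
Rearranging, λ(12 − 0.2189×16) = 0.2189, so λ = 0.2189/8.497 = 0.02576 per s.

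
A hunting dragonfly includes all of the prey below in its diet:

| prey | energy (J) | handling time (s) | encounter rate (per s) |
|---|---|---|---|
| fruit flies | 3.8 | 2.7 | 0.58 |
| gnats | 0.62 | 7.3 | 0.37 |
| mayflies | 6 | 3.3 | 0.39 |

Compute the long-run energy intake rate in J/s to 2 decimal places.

Energy encountered per unit search time: 0.58×3.8 + 0.37×0.62 + 0.39×6 = 4.773 J/s.
Handling time per unit search time: 0.58×2.7 + 0.37×7.3 + 0.39×3.3 = 5.554.
Rate = 4.773/(1 + 5.554) = 0.7283 J/s.

0.73 J/s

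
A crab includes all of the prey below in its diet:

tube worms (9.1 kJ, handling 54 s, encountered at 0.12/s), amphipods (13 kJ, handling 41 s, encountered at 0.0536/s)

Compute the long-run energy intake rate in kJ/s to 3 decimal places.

R = Σλ_iE_i / (1 + Σλ_ih_i)
Numerator: 0.12×9.1 + 0.0536×13 = 1.789
Denominator: 1 + 0.12×54 + 0.0536×41 = 9.678
R = 1.789/9.678 = 0.1848 kJ/s

0.185 kJ/s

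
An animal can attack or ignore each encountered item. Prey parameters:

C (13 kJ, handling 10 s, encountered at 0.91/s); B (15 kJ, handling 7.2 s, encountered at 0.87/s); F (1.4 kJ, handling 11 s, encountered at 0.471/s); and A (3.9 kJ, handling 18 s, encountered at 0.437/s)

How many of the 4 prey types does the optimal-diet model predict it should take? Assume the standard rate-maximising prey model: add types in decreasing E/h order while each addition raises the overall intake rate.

1

Rank by E/h (kJ/s): B 2.08, C 1.3, A 0.217, F 0.127. Include each in turn until the next type's E/h falls below the running intake rate.
Rate on top 1: 1.797. C: 1.3 < 1.797 → exclude; stop.
Optimal diet: B — 1 of 4 types.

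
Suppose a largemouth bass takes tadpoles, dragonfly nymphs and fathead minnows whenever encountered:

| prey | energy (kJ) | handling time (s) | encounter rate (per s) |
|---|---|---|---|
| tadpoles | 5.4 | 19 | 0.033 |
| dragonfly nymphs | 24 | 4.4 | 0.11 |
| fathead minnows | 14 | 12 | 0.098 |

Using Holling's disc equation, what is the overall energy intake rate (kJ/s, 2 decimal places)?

Energy encountered per unit search time: 0.033×5.4 + 0.11×24 + 0.098×14 = 4.19 kJ/s.
Handling time per unit search time: 0.033×19 + 0.11×4.4 + 0.098×12 = 2.287.
Rate = 4.19/(1 + 2.287) = 1.275 kJ/s.

1.27 kJ/s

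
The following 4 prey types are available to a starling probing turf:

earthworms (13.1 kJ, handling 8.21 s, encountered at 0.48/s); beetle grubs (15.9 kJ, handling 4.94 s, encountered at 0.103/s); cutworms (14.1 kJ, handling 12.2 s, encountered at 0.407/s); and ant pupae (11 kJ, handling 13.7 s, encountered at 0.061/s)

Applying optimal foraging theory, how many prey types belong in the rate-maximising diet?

2

Profitabilities (E/h, kJ/s): beetle grubs 3.22, earthworms 1.6, cutworms 1.16, ant pupae 0.803. Add prey in this order while the next type's profitability exceeds the intake rate on those already taken.
Rate on top 1: 1.085. earthworms: 1.6 > 1.085 → include.
Rate on top 2: 1.454. cutworms: 1.16 < 1.454 → exclude; stop.
Optimal diet: beetle grubs, earthworms — 2 of 4 types.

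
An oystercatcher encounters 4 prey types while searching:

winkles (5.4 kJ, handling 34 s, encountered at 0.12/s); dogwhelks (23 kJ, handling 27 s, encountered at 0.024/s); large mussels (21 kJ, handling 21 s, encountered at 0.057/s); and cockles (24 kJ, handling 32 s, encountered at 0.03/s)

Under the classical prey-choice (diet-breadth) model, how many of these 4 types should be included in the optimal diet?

E/h in descending order: large mussels 1, dogwhelks 0.852, cockles 0.75, winkles 0.159 kJ/s. The optimal diet is the largest prefix of this list for which every included type satisfies E_i/h_i > R on the types above it.
Rate on top 1: 0.5448. dogwhelks: 0.852 > 0.5448 → include.
Rate on top 2: 0.6148. cockles: 0.75 > 0.6148 → include.
Rate on top 3: 0.6489. winkles: 0.159 < 0.6489 → exclude; stop.
Optimal diet: large mussels, dogwhelks, cockles — 3 of 4 types.

3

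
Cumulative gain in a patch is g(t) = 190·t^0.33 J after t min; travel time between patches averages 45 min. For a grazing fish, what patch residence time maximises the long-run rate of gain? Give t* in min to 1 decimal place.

Optimal t* satisfies g'(t*) = g(t*)/(T + t*).
g'(t) = 0.33·190·t^-0.67. Setting 0.33·190·t^-0.67 = 190·t^0.33/(45+t) gives 0.33(45+t) = t, so 0.67·t = 0.33×45.
t* = 0.33×45/0.67 = 22.16 min.

22.2 min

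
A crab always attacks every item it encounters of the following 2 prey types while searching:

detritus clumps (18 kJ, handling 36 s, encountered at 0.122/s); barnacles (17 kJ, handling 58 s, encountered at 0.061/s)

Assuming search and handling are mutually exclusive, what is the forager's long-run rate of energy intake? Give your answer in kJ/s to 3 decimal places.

R = (0.122×18 + 0.061×17) / (1 + 0.122×36 + 0.061×58) = 3.233/8.93 = 0.362 kJ/s.

0.362 kJ/s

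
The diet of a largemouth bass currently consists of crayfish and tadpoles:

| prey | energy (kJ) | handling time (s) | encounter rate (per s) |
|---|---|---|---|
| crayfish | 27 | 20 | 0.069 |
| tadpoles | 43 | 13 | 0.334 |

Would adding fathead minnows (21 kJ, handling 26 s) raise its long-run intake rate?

No

Intake rate on the current diet: R = (0.069×27 + 0.334×43) / (1 + 0.069×20 + 0.334×13) = 16.23/6.722 = 2.414 kJ/s.
fathead minnows: E/h = 21/26 = 0.8077 kJ/s.
Since 0.8077 < R, time spent handling fathead minnows is better spent searching.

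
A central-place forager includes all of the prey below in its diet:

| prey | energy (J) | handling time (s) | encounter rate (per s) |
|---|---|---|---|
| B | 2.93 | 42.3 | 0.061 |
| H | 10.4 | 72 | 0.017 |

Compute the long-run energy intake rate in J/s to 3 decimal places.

0.074 J/s

R = Σλ_iE_i / (1 + Σλ_ih_i)
Numerator: 0.061×2.93 + 0.017×10.4 = 0.3555
Denominator: 1 + 0.061×42.3 + 0.017×72 = 4.804
R = 0.3555/4.804 = 0.074 J/s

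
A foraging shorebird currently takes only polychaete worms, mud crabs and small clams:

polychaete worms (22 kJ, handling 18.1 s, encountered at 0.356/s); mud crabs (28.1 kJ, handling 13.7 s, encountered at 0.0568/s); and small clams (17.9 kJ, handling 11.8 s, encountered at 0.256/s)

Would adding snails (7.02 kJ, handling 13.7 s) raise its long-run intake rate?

No

Intake rate on the current diet: R = (0.356×22 + 0.0568×28.1 + 0.256×17.9) / (1 + 0.356×18.1 + 0.0568×13.7 + 0.256×11.8) = 14.01/11.24 = 1.246 kJ/s.
Profitability of snails: 7.02/13.7 = 0.5124 kJ/s.
0.5124 < 1.246, so adding snails would lower the average — exclude it.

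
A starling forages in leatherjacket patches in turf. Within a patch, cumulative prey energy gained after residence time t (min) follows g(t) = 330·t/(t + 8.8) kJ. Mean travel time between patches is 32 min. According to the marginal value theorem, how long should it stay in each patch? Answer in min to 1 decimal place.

Optimal t* satisfies g'(t*) = g(t*)/(T + t*).
g'(t) = 330·8.8/(t + 8.8)². Setting 330·8.8/(t+8.8)² = 330t/[(t+8.8)(32+t)] gives 8.8(32+t) = t(t+8.8), so t² = 8.8×32 = 281.6.
t* = √281.6 = 16.78 min.

16.8 min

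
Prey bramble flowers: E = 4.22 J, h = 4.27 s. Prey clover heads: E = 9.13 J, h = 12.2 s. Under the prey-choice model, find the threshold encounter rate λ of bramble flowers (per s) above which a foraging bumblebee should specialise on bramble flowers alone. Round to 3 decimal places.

0.730 per s

The zero-one rule: include clover heads iff E₂/h₂ > λE₁/(1+λh₁). Equality gives the switch point.
λE₁h₂ = E₂ + λE₂h₁ ⇒ λ = E₂/(E₁h₂ − E₂h₁) = 9.13/(51.48 − 38.99) = 0.7305 per s.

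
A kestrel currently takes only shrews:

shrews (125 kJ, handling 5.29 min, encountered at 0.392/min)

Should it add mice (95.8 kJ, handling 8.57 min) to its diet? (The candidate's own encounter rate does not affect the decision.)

No

Current rate: (0.392×125)/(1 + 0.392×5.29) = 15.94 kJ/min.
Profitability of mice: 95.8/8.57 = 11.18 kJ/min.
Since 11.18 < R, time spent handling mice is better spent searching.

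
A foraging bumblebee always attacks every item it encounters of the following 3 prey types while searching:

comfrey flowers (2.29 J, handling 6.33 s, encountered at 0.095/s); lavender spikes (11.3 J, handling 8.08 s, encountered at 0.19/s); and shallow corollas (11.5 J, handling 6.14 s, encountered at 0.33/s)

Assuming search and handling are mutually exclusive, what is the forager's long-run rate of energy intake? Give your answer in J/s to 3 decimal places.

R = Σλ_iE_i / (1 + Σλ_ih_i)
Numerator: 0.095×2.29 + 0.19×11.3 + 0.33×11.5 = 6.16
Denominator: 1 + 0.095×6.33 + 0.19×8.08 + 0.33×6.14 = 5.163
R = 6.16/5.163 = 1.193 J/s

1.193 J/s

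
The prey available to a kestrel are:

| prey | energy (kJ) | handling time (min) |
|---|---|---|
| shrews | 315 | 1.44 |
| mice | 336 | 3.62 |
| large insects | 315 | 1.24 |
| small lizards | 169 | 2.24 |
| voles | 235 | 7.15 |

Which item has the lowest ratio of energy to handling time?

In descending order of E/h:
large insects: 315/1.24 = 254 kJ/min
shrews: 315/1.44 = 219 kJ/min
mice: 336/3.62 = 92.8 kJ/min
small lizards: 169/2.24 = 75.4 kJ/min
voles: 235/7.15 = 32.9 kJ/min

voles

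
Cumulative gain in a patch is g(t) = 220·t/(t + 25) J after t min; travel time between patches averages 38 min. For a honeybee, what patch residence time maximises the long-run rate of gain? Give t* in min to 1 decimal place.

30.8 min

Optimal t* satisfies g'(t*) = g(t*)/(T + t*).
g'(t) = 220·25/(t + 25)². Setting 220·25/(t+25)² = 220t/[(t+25)(38+t)] gives 25(38+t) = t(t+25), so t² = 25×38 = 950.
t* = √950 = 30.82 min.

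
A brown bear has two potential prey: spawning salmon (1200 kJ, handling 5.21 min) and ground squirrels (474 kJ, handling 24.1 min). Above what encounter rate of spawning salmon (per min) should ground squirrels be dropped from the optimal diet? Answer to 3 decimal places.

Drop ground squirrels once their profitability E₂/h₂ falls below the rate achievable on spawning salmon alone: E₂/h₂ = λE₁/(1 + λh₁).
Solve for λ: λE₁h₂ = E₂(1 + λh₁) → λ(E₁h₂ − E₂h₁) = E₂ → λ = E₂/(E₁h₂ − E₂h₁).
λ = 474/(1200×24.1 − 474×5.21) = 474/2.645e+04 = 0.01792 per min.

0.018 per min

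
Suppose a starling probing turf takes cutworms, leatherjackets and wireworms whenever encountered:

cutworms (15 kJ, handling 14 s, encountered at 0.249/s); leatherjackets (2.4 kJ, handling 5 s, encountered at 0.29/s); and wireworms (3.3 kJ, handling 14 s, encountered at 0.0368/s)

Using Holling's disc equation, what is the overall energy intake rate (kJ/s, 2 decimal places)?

0.71 kJ/s

R = (0.249×15 + 0.29×2.4 + 0.0368×3.3) / (1 + 0.249×14 + 0.29×5 + 0.0368×14) = 4.552/6.451 = 0.7057 kJ/s.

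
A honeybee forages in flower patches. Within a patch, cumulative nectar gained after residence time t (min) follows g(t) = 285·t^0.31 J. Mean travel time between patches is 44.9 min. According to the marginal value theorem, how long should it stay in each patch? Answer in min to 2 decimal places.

20.17 min

Optimal t* satisfies g'(t*) = g(t*)/(T + t*).
g'(t) = 0.31·285·t^-0.69. Setting 0.31·285·t^-0.69 = 285·t^0.31/(44.9+t) gives 0.31(44.9+t) = t, so 0.69·t = 0.31×44.9.
t* = 0.31×44.9/0.69 = 20.17 min.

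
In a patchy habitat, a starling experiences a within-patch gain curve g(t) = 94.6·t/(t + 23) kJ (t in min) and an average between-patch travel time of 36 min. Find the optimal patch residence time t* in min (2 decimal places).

28.77 min

Maximise g(t)/(T+t): set derivative to zero → g'(t)(T+t) = g(t).
g'(t) = 94.6·23/(t + 23)². Setting 94.6·23/(t+23)² = 94.6t/[(t+23)(36+t)] gives 23(36+t) = t(t+23), so t² = 23×36 = 828.
t* = √828 = 28.77 min.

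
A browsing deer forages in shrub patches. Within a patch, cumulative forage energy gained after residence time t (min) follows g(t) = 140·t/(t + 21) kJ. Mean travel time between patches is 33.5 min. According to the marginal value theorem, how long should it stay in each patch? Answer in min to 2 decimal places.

26.52 min

Optimal t* satisfies g'(t*) = g(t*)/(T + t*).
g'(t) = 140·21/(t + 21)². Setting 140·21/(t+21)² = 140t/[(t+21)(33.5+t)] gives 21(33.5+t) = t(t+21), so t² = 21×33.5 = 703.5.
t* = √703.5 = 26.52 min.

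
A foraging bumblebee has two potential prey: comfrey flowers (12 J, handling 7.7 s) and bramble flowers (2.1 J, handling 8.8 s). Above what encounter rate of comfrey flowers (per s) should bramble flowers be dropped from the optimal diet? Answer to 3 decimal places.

0.023 per s

At the threshold, the rate on comfrey flowers alone equals the profitability of bramble flowers: λ·12/(1 + λ·7.7) = 2.1/8.8 = 0.2386.
Rearranging, λ(12 − 0.2386×7.7) = 0.2386, so λ = 0.2386/10.16 = 0.02348 per s.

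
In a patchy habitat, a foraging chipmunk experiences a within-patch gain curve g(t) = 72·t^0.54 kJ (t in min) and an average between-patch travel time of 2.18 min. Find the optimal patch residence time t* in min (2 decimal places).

Optimal t* satisfies g'(t*) = g(t*)/(T + t*).
g'(t) = 0.54·72·t^-0.46. Setting 0.54·72·t^-0.46 = 72·t^0.54/(2.18+t) gives 0.54(2.18+t) = t, so 0.46·t = 0.54×2.18.
t* = 0.54×2.18/0.46 = 2.559 min.

2.56 min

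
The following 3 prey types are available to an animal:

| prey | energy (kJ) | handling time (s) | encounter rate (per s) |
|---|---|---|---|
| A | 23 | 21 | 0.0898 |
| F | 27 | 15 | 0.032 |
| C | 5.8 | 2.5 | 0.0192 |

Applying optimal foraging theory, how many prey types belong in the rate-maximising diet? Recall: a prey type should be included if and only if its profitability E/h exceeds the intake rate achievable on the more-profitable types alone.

3

Rank by E/h (kJ/s): C 2.32, F 1.8, A 1.1. Include each in turn until the next type's E/h falls below the running intake rate.
Rate on top 1: 0.1063. F: 1.8 > 0.1063 → include.
Rate on top 2: 0.6383. A: 1.1 > 0.6383 → include.
Optimal diet: C, F, A — 3 of 3 types.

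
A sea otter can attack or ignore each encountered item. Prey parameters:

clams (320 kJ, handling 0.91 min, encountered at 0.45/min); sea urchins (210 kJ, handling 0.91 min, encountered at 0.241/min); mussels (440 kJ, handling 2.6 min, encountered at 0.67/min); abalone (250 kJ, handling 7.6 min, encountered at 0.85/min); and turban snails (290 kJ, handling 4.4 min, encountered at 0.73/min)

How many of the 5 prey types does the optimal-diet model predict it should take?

Profitabilities (E/h, kJ/min): clams 352, sea urchins 231, mussels 169, turban snails 65.9, abalone 32.9. Add prey in this order while the next type's profitability exceeds the intake rate on those already taken.
Rate on top 1: 102.2. sea urchins: 231 > 102.2 → include.
Rate on top 2: 119.5. mussels: 169 > 119.5 → include.
Rate on top 3: 145.2. turban snails: 65.9 < 145.2 → exclude; stop.
Optimal diet: clams, sea urchins, mussels — 3 of 5 types.

3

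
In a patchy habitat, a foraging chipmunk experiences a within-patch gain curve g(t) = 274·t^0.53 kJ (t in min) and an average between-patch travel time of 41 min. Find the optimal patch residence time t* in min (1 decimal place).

46.2 min

Optimal t* satisfies g'(t*) = g(t*)/(T + t*).
g'(t) = 0.53·274·t^-0.47. Setting 0.53·274·t^-0.47 = 274·t^0.53/(41+t) gives 0.53(41+t) = t, so 0.47·t = 0.53×41.
t* = 0.53×41/0.47 = 46.23 min.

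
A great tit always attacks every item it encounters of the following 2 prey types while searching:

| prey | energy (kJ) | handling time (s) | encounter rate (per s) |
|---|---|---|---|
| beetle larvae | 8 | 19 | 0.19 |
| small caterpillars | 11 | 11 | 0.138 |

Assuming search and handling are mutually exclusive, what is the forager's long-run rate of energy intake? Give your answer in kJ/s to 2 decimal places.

R = (0.19×8 + 0.138×11) / (1 + 0.19×19 + 0.138×11) = 3.038/6.128 = 0.4958 kJ/s.

0.50 kJ/s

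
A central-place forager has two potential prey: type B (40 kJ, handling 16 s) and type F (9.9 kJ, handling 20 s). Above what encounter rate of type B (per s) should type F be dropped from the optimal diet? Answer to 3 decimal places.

Drop type F once their profitability E₂/h₂ falls below the rate achievable on type B alone: E₂/h₂ = λE₁/(1 + λh₁).
Solve for λ: λE₁h₂ = E₂(1 + λh₁) → λ(E₁h₂ − E₂h₁) = E₂ → λ = E₂/(E₁h₂ − E₂h₁).
λ = 9.9/(40×20 − 9.9×16) = 9.9/641.6 = 0.01543 per s.

0.015 per s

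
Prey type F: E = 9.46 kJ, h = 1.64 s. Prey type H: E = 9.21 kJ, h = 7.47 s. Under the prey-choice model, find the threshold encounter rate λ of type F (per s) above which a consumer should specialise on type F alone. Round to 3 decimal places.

At the threshold, the rate on type F alone equals the profitability of type H: λ·9.46/(1 + λ·1.64) = 9.21/7.47 = 1.233.
Rearranging, λ(9.46 − 1.233×1.64) = 1.233, so λ = 1.233/7.438 = 0.1658 per s.

0.166 per s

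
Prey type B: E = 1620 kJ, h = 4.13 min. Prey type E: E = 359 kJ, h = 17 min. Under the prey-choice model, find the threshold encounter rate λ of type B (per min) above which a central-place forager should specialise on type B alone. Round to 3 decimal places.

0.014 per min

The zero-one rule: include type E iff E₂/h₂ > λE₁/(1+λh₁). Equality gives the switch point.
λE₁h₂ = E₂ + λE₂h₁ ⇒ λ = E₂/(E₁h₂ − E₂h₁) = 359/(2.754e+04 − 1483) = 0.01378 per min.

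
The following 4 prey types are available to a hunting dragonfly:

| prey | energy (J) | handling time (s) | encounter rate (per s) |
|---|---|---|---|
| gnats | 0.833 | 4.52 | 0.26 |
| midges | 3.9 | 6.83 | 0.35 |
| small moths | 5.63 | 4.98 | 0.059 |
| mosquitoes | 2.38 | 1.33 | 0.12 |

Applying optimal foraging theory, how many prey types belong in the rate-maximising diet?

Rank by E/h (J/s): mosquitoes 1.79, small moths 1.13, midges 0.571, gnats 0.184. Include each in turn until the next type's E/h falls below the running intake rate.
Rate on top 1: 0.2463. small moths: 1.13 > 0.2463 → include.
Rate on top 2: 0.425. midges: 0.571 > 0.425 → include.
Rate on top 3: 0.5158. gnats: 0.184 < 0.5158 → exclude; stop.
Optimal diet: mosquitoes, small moths, midges — 3 of 4 types.

3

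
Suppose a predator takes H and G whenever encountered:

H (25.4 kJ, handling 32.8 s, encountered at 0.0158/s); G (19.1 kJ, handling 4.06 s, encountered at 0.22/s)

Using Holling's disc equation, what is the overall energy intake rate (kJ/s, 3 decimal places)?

Energy encountered per unit search time: 0.0158×25.4 + 0.22×19.1 = 4.603 kJ/s.
Handling time per unit search time: 0.0158×32.8 + 0.22×4.06 = 1.411.
Rate = 4.603/(1 + 1.411) = 1.909 kJ/s.

1.909 kJ/s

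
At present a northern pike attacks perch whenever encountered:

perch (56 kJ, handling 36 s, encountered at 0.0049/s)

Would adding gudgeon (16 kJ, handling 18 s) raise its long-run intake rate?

Yes

Current rate: (0.0049×56)/(1 + 0.0049×36) = 0.2333 kJ/s.
gudgeon: E/h = 16/18 = 0.8889 kJ/s.
0.8889 > 0.2333, so adding gudgeon raises the average — include it.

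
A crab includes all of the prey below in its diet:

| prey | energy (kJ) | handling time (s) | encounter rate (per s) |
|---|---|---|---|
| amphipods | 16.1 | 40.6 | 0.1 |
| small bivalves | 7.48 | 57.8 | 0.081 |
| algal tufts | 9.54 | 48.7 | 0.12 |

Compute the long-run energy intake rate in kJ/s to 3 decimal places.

0.216 kJ/s

R = (0.1×16.1 + 0.081×7.48 + 0.12×9.54) / (1 + 0.1×40.6 + 0.081×57.8 + 0.12×48.7) = 3.361/15.59 = 0.2156 kJ/s.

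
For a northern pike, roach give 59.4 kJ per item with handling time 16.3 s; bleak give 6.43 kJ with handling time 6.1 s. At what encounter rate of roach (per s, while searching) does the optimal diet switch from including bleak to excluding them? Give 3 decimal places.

0.025 per s

At the threshold, the rate on roach alone equals the profitability of bleak: λ·59.4/(1 + λ·16.3) = 6.43/6.1 = 1.054.
Rearranging, λ(59.4 − 1.054×16.3) = 1.054, so λ = 1.054/42.22 = 0.02497 per s.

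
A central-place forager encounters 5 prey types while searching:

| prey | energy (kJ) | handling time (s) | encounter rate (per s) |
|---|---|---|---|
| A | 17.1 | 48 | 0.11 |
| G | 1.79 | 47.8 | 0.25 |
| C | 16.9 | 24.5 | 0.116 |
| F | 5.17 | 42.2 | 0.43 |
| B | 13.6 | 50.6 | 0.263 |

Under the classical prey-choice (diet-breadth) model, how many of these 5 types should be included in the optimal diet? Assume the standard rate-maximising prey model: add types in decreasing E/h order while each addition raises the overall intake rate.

1

E/h in descending order: C 0.69, A 0.356, B 0.269, F 0.123, G 0.0374 kJ/s. The optimal diet is the largest prefix of this list for which every included type satisfies E_i/h_i > R on the types above it.
Rate on top 1: 0.5103. A: 0.356 < 0.5103 → exclude; stop.
Optimal diet: C — 1 of 5 types.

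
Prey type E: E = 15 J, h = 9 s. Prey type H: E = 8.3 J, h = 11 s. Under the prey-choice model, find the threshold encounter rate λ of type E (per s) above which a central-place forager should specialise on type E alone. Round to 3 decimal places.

The zero-one rule: include type H iff E₂/h₂ > λE₁/(1+λh₁). Equality gives the switch point.
λE₁h₂ = E₂ + λE₂h₁ ⇒ λ = E₂/(E₁h₂ − E₂h₁) = 8.3/(165 − 74.7) = 0.09192 per s.

0.092 per s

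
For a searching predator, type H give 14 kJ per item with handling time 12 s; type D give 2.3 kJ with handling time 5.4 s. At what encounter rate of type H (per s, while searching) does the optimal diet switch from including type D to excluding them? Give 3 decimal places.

0.048 per s

At the threshold, the rate on type H alone equals the profitability of type D: λ·14/(1 + λ·12) = 2.3/5.4 = 0.4259.
Rearranging, λ(14 − 0.4259×12) = 0.4259, so λ = 0.4259/8.889 = 0.04792 per s.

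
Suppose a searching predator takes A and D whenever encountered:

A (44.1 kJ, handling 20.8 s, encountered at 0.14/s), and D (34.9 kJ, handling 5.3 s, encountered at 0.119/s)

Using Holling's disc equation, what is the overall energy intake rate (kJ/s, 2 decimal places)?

2.27 kJ/s

Energy encountered per unit search time: 0.14×44.1 + 0.119×34.9 = 10.33 kJ/s.
Handling time per unit search time: 0.14×20.8 + 0.119×5.3 = 3.543.
Rate = 10.33/(1 + 3.543) = 2.273 kJ/s.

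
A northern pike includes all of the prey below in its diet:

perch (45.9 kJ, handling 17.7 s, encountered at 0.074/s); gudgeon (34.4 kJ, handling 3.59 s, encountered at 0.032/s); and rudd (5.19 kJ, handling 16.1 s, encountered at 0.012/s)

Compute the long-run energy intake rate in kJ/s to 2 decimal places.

R = (0.074×45.9 + 0.032×34.4 + 0.012×5.19) / (1 + 0.074×17.7 + 0.032×3.59 + 0.012×16.1) = 4.56/2.618 = 1.742 kJ/s.

1.74 kJ/s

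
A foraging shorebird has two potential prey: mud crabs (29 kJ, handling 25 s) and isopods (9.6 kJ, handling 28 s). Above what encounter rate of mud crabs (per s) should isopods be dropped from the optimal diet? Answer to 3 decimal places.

At the threshold, the rate on mud crabs alone equals the profitability of isopods: λ·29/(1 + λ·25) = 9.6/28 = 0.3429.
Rearranging, λ(29 − 0.3429×25) = 0.3429, so λ = 0.3429/20.43 = 0.01678 per s.

0.017 per s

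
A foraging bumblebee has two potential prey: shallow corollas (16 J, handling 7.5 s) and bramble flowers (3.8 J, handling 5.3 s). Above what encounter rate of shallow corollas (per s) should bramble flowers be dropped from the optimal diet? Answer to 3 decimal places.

0.067 per s

At the threshold, the rate on shallow corollas alone equals the profitability of bramble flowers: λ·16/(1 + λ·7.5) = 3.8/5.3 = 0.717.
Rearranging, λ(16 − 0.717×7.5) = 0.717, so λ = 0.717/10.62 = 0.0675 per s.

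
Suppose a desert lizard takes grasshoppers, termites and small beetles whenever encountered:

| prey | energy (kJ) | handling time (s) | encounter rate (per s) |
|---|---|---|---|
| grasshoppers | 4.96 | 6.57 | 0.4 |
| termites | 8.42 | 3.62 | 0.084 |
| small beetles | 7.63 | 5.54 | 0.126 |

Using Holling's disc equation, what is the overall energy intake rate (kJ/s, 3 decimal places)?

Energy encountered per unit search time: 0.4×4.96 + 0.084×8.42 + 0.126×7.63 = 3.653 kJ/s.
Handling time per unit search time: 0.4×6.57 + 0.084×3.62 + 0.126×5.54 = 3.63.
Rate = 3.653/(1 + 3.63) = 0.7889 kJ/s.

0.789 kJ/s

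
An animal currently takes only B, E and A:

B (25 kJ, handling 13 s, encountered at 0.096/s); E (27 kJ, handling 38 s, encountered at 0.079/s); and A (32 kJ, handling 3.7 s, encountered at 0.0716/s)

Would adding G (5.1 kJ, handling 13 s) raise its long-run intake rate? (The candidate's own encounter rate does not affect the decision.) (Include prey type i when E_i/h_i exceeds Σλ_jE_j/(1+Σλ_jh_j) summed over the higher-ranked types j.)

Current rate: (0.096×25 + 0.079×27 + 0.0716×32)/(1 + 0.096×13 + 0.079×38 + 0.0716×3.7) = 1.237 kJ/s.
G: E/h = 5.1/13 = 0.3923 kJ/s.
Since 0.3923 < R, time spent handling G is better spent searching.

No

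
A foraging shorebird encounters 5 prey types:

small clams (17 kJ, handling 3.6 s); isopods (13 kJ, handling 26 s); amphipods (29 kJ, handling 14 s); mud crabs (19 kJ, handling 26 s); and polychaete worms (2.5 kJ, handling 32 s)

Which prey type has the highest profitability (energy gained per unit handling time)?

small clams

In descending order of E/h:
small clams: 17/3.6 = 4.72 kJ/s
amphipods: 29/14 = 2.07 kJ/s
mud crabs: 19/26 = 0.731 kJ/s
isopods: 13/26 = 0.5 kJ/s
polychaete worms: 2.5/32 = 0.0781 kJ/s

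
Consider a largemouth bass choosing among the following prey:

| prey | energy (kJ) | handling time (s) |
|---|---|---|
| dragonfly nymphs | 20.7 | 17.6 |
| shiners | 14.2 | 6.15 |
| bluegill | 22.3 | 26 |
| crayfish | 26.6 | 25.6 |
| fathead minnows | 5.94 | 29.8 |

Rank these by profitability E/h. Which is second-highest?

Profitability E/h (kJ/s): dragonfly nymphs = 20.7/17.6 = 1.18, shiners = 14.2/6.15 = 2.31, bluegill = 22.3/26 = 0.858, crayfish = 26.6/25.6 = 1.04, fathead minnows = 5.94/29.8 = 0.199.
Ranked: shiners > dragonfly nymphs > crayfish > bluegill > fathead minnows.

dragonfly nymphs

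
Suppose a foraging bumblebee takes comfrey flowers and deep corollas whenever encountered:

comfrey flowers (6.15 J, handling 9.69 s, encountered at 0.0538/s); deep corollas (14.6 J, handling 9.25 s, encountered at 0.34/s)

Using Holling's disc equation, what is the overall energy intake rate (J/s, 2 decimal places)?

1.13 J/s

R = Σλ_iE_i / (1 + Σλ_ih_i)
Numerator: 0.0538×6.15 + 0.34×14.6 = 5.295
Denominator: 1 + 0.0538×9.69 + 0.34×9.25 = 4.666
R = 5.295/4.666 = 1.135 J/s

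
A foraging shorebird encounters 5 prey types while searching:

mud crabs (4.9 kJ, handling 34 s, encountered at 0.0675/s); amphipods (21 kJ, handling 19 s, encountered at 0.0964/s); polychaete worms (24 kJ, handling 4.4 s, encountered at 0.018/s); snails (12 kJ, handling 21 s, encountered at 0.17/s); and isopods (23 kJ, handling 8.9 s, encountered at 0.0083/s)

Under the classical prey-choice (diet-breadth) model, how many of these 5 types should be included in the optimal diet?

3

Rank by E/h (kJ/s): polychaete worms 5.45, isopods 2.58, amphipods 1.11, snails 0.571, mud crabs 0.144. Include each in turn until the next type's E/h falls below the running intake rate.
Rate on top 1: 0.4003. isopods: 2.58 > 0.4003 → include.
Rate on top 2: 0.5402. amphipods: 1.11 > 0.5402 → include.
Rate on top 3: 0.887. snails: 0.571 < 0.887 → exclude; stop.
Optimal diet: polychaete worms, isopods, amphipods — 3 of 5 types.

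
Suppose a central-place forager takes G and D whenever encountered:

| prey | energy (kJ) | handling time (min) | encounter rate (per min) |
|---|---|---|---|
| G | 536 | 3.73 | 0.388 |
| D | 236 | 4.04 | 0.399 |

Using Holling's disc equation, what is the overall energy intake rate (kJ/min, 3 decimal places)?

74.431 kJ/min

R = (0.388×536 + 0.399×236) / (1 + 0.388×3.73 + 0.399×4.04) = 302.1/4.059 = 74.43 kJ/min.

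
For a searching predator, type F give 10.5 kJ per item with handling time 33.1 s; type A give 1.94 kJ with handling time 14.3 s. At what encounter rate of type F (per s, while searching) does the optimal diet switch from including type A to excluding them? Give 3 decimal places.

Drop type A once their profitability E₂/h₂ falls below the rate achievable on type F alone: E₂/h₂ = λE₁/(1 + λh₁).
Solve for λ: λE₁h₂ = E₂(1 + λh₁) → λ(E₁h₂ − E₂h₁) = E₂ → λ = E₂/(E₁h₂ − E₂h₁).
λ = 1.94/(10.5×14.3 − 1.94×33.1) = 1.94/85.94 = 0.02257 per s.

0.023 per s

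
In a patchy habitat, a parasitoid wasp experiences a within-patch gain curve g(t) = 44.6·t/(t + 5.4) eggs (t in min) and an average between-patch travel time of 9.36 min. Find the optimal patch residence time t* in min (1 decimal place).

7.1 min

Maximise g(t)/(T+t): set derivative to zero → g'(t)(T+t) = g(t).
g'(t) = 44.6·5.4/(t + 5.4)². Setting 44.6·5.4/(t+5.4)² = 44.6t/[(t+5.4)(9.36+t)] gives 5.4(9.36+t) = t(t+5.4), so t² = 5.4×9.36 = 50.54.
t* = √50.54 = 7.109 min.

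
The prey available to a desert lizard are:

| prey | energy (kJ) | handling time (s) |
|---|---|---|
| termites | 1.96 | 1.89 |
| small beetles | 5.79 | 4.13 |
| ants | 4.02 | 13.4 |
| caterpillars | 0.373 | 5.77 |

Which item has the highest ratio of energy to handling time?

small beetles

In descending order of E/h:
small beetles: 5.79/4.13 = 1.4 kJ/s
termites: 1.96/1.89 = 1.04 kJ/s
ants: 4.02/13.4 = 0.3 kJ/s
caterpillars: 0.373/5.77 = 0.0646 kJ/s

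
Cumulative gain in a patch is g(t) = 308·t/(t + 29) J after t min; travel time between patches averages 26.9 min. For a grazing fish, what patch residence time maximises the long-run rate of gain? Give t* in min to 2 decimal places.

27.93 min

Maximise g(t)/(T+t): set derivative to zero → g'(t)(T+t) = g(t).
g'(t) = 308·29/(t + 29)². Setting 308·29/(t+29)² = 308t/[(t+29)(26.9+t)] gives 29(26.9+t) = t(t+29), so t² = 29×26.9 = 780.1.
t* = √780.1 = 27.93 min.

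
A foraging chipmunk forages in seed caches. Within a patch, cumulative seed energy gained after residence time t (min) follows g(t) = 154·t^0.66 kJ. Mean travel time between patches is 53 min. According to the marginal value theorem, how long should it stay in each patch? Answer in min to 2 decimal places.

102.88 min

Maximise g(t)/(T+t): set derivative to zero → g'(t)(T+t) = g(t).
g'(t) = 0.66·154·t^-0.34. Setting 0.66·154·t^-0.34 = 154·t^0.66/(53+t) gives 0.66(53+t) = t, so 0.34·t = 0.66×53.
t* = 0.66×53/0.34 = 102.9 min.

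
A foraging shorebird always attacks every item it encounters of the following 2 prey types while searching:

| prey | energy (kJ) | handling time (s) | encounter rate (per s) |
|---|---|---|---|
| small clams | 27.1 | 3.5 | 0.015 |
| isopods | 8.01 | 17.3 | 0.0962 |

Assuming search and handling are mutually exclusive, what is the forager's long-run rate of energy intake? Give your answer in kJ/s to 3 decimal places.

0.433 kJ/s

Energy encountered per unit search time: 0.015×27.1 + 0.0962×8.01 = 1.177 kJ/s.
Handling time per unit search time: 0.015×3.5 + 0.0962×17.3 = 1.717.
Rate = 1.177/(1 + 1.717) = 0.4333 kJ/s.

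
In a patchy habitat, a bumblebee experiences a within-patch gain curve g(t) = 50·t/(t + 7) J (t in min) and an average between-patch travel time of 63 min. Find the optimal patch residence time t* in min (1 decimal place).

21.0 min

By the marginal value theorem, leave when the instantaneous gain rate g'(t) equals the habitat-wide average g(t)/(T + t).
g'(t) = 50·7/(t + 7)². Setting 50·7/(t+7)² = 50t/[(t+7)(63+t)] gives 7(63+t) = t(t+7), so t² = 7×63 = 441.
t* = √441 = 21 min.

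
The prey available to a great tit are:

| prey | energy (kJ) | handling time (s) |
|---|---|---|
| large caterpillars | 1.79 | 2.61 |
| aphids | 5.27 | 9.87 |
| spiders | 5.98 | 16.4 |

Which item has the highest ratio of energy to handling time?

large caterpillars

In descending order of E/h:
large caterpillars: 1.79/2.61 = 0.686 kJ/s
aphids: 5.27/9.87 = 0.534 kJ/s
spiders: 5.98/16.4 = 0.365 kJ/s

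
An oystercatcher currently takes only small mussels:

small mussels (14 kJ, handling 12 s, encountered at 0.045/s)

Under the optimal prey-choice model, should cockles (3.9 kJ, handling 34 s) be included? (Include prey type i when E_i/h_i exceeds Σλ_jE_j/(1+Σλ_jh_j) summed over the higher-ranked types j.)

No

Intake rate on the current diet: R = (0.045×14) / (1 + 0.045×12) = 0.63/1.54 = 0.4091 kJ/s.
Profitability of cockles: 3.9/34 = 0.1147 kJ/s.
Since 0.1147 < R, time spent handling cockles is better spent searching.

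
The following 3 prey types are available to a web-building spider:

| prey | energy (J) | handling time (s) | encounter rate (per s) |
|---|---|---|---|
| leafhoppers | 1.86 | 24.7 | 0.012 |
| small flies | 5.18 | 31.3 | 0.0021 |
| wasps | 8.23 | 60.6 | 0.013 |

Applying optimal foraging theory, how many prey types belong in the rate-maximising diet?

3

Rank by E/h (J/s): small flies 0.165, wasps 0.136, leafhoppers 0.0753. Include each in turn until the next type's E/h falls below the running intake rate.
Rate on top 1: 0.01021. wasps: 0.136 > 0.01021 → include.
Rate on top 2: 0.06359. leafhoppers: 0.0753 > 0.06359 → include.
Optimal diet: small flies, wasps, leafhoppers — 3 of 3 types.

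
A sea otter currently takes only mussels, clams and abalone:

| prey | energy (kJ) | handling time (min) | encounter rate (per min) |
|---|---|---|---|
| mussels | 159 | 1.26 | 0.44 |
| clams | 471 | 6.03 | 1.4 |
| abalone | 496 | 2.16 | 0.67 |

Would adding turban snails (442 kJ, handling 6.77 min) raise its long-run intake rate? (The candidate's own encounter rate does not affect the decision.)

Intake rate on the current diet: R = (0.44×159 + 1.4×471 + 0.67×496) / (1 + 0.44×1.26 + 1.4×6.03 + 0.67×2.16) = 1062/11.44 = 92.78 kJ/min.
Profitability of turban snails: 442/6.77 = 65.29 kJ/min.
Since 65.29 < R, time spent handling turban snails is better spent searching.

No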